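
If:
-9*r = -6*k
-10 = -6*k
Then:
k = 5/3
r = 10/9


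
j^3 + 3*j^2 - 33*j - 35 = (j - 5)*(j + 1)*(j + 7)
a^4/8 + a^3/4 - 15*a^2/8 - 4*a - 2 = (a/4 + 1)*(a/2 + 1/2)*(a - 4)*(a + 1)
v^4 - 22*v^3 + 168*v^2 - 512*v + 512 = (v - 8)^2*(v - 4)*(v - 2)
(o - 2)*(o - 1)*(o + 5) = o^3 + 2*o^2 - 13*o + 10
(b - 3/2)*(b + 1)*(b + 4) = b^3 + 7*b^2/2 - 7*b/2 - 6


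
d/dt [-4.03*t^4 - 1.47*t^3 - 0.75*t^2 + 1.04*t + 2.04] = -16.12*t^3 - 4.41*t^2 - 1.5*t + 1.04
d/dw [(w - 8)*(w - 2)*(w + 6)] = 3*w^2 - 8*w - 44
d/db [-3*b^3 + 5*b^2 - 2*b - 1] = -9*b^2 + 10*b - 2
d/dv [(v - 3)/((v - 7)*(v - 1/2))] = 4*(-v^2 + 6*v - 19)/(4*v^4 - 60*v^3 + 253*v^2 - 210*v + 49)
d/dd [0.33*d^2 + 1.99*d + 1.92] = 0.66*d + 1.99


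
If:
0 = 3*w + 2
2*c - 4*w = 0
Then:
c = -4/3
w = -2/3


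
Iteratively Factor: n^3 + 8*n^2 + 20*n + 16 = (n + 4)*(n^2 + 4*n + 4) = (n + 2)*(n + 4)*(n + 2)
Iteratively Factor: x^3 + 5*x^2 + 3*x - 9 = (x + 3)*(x^2 + 2*x - 3) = (x - 1)*(x + 3)*(x + 3)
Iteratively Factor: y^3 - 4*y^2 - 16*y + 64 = (y - 4)*(y^2 - 16) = (y - 4)^2*(y + 4)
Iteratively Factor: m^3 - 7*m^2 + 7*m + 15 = (m + 1)*(m^2 - 8*m + 15) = (m - 3)*(m + 1)*(m - 5)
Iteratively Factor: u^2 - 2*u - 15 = (u + 3)*(u - 5)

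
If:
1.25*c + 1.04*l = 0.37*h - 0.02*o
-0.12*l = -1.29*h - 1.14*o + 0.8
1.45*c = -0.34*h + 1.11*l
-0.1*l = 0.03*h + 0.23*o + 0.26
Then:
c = 0.06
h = 2.24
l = 0.76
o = -1.75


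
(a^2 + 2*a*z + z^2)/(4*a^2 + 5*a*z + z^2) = (a + z)/(4*a + z)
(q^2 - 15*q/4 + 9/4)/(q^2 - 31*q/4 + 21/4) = (q - 3)/(q - 7)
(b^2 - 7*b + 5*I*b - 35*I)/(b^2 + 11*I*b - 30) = (b - 7)/(b + 6*I)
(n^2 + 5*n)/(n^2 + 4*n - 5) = n/(n - 1)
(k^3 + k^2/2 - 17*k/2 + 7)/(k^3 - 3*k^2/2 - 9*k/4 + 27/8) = 4*(2*k^3 + k^2 - 17*k + 14)/(8*k^3 - 12*k^2 - 18*k + 27)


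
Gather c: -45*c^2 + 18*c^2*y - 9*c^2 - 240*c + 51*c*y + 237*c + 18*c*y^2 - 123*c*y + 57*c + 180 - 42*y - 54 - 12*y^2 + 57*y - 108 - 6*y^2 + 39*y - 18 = c^2*(18*y - 54) + c*(18*y^2 - 72*y + 54) - 18*y^2 + 54*y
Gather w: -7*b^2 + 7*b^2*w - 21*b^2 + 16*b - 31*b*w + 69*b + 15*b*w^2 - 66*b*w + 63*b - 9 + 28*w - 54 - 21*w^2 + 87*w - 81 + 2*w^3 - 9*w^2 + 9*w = -28*b^2 + 148*b + 2*w^3 + w^2*(15*b - 30) + w*(7*b^2 - 97*b + 124) - 144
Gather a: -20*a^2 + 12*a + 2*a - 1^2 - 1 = -20*a^2 + 14*a - 2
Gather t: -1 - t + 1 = -t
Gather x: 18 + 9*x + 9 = 9*x + 27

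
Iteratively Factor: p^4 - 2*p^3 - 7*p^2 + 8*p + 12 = (p + 1)*(p^3 - 3*p^2 - 4*p + 12) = (p - 2)*(p + 1)*(p^2 - p - 6) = (p - 2)*(p + 1)*(p + 2)*(p - 3)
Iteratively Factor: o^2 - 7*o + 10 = (o - 5)*(o - 2)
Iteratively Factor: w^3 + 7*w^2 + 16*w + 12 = (w + 2)*(w^2 + 5*w + 6) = (w + 2)*(w + 3)*(w + 2)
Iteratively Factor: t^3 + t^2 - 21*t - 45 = (t - 5)*(t^2 + 6*t + 9) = (t - 5)*(t + 3)*(t + 3)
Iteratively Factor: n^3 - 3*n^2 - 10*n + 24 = (n - 4)*(n^2 + n - 6) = (n - 4)*(n + 3)*(n - 2)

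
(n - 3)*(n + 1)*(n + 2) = n^3 - 7*n - 6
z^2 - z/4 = z*(z - 1/4)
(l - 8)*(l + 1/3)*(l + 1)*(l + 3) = l^4 - 11*l^3/3 - 91*l^2/3 - 101*l/3 - 8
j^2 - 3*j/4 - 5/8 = (j - 5/4)*(j + 1/2)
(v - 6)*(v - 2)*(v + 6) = v^3 - 2*v^2 - 36*v + 72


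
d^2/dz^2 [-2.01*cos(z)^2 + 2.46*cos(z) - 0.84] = -2.46*cos(z) + 4.02*cos(2*z)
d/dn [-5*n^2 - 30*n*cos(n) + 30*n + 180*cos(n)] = 30*n*sin(n) - 10*n - 180*sin(n) - 30*cos(n) + 30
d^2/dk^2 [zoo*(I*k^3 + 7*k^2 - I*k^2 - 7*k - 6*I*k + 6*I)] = nan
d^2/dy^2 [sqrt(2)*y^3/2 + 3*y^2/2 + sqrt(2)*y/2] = 3*sqrt(2)*y + 3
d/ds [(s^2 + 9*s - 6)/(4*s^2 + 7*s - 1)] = (-29*s^2 + 46*s + 33)/(16*s^4 + 56*s^3 + 41*s^2 - 14*s + 1)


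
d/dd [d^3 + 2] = 3*d^2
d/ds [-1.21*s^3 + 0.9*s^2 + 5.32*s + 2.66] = -3.63*s^2 + 1.8*s + 5.32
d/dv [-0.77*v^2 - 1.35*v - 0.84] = -1.54*v - 1.35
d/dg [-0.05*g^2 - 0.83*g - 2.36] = -0.1*g - 0.83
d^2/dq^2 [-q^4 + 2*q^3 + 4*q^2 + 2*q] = -12*q^2 + 12*q + 8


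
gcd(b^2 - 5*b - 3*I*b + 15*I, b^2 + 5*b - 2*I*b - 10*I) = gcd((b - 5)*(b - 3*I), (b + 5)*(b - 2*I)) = 1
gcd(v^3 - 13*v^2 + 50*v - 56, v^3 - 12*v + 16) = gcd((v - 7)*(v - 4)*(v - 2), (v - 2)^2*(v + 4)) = v - 2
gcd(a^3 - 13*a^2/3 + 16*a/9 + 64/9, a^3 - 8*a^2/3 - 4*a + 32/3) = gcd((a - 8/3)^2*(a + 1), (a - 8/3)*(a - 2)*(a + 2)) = a - 8/3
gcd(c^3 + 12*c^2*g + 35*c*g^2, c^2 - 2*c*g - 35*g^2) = c + 5*g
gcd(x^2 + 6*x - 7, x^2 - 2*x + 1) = x - 1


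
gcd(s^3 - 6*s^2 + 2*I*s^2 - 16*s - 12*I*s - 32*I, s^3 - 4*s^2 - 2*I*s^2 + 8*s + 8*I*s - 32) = s + 2*I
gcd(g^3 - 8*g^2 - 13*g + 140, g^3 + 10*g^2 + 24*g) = g + 4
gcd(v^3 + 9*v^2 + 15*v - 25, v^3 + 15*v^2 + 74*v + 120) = v + 5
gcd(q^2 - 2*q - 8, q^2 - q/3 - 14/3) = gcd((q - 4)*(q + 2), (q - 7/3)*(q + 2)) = q + 2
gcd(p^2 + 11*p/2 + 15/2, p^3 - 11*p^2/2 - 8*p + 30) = p + 5/2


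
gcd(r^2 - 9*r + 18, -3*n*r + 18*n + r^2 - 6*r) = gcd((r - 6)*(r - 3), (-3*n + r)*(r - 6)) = r - 6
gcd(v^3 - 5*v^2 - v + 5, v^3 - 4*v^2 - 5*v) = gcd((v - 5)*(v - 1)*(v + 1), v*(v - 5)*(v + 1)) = v^2 - 4*v - 5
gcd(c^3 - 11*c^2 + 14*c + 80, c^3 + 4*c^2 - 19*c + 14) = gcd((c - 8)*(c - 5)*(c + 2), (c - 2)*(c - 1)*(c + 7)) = 1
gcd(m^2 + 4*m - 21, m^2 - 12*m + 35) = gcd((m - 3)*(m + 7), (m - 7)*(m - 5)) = 1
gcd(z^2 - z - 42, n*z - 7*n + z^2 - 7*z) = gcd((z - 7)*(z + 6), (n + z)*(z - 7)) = z - 7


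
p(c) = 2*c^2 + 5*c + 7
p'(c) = 4*c + 5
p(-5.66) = 42.77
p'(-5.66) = -17.64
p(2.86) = 37.66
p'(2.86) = 16.44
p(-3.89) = 17.81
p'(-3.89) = -10.56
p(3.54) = 49.76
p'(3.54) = 19.16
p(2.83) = 37.17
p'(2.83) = 16.32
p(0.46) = 9.72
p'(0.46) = 6.84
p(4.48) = 69.54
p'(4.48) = 22.92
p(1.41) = 18.03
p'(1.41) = 10.64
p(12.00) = 355.00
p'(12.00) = 53.00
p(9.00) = 214.00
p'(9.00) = 41.00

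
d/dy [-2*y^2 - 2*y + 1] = -4*y - 2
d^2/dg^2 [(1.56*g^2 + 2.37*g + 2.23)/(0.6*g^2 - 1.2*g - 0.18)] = (3.9528*g^3 + 5.82768*g^2 - 8.09784*g + 5.981328)/(0.216*g^6 - 1.296*g^5 + 2.3976*g^4 - 0.9504*g^3 - 0.71928*g^2 - 0.11664*g - 0.005832)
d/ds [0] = 0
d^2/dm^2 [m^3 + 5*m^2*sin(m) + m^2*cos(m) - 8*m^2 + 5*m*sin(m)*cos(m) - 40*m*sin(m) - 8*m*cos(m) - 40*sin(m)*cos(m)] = -5*m^2*sin(m) - m^2*cos(m) + 36*m*sin(m) - 10*m*sin(2*m) + 28*m*cos(m) + 6*m + 26*sin(m) + 80*sin(2*m) - 78*cos(m) + 10*cos(2*m) - 16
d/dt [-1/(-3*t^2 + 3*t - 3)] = (1 - 2*t)/(3*(t^2 - t + 1)^2)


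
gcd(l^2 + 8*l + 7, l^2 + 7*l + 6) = l + 1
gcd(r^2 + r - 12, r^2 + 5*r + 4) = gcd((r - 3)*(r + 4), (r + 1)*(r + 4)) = r + 4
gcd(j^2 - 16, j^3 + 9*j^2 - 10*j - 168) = j - 4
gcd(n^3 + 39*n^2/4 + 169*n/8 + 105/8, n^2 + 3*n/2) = n + 3/2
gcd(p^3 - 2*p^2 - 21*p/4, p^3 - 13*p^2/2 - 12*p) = p^2 + 3*p/2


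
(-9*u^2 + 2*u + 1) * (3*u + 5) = -27*u^3 - 39*u^2 + 13*u + 5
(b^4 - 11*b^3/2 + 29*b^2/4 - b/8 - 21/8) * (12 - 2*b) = -2*b^5 + 23*b^4 - 161*b^3/2 + 349*b^2/4 + 15*b/4 - 63/2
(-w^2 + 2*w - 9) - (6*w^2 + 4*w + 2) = -7*w^2 - 2*w - 11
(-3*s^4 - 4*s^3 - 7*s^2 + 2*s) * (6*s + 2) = -18*s^5 - 30*s^4 - 50*s^3 - 2*s^2 + 4*s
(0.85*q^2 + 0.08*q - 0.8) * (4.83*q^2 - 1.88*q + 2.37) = 4.1055*q^4 - 1.2116*q^3 - 1.9999*q^2 + 1.6936*q - 1.896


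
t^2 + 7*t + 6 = (t + 1)*(t + 6)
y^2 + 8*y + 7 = (y + 1)*(y + 7)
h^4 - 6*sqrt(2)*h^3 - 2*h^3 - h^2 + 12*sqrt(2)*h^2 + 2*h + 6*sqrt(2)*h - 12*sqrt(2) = (h - 2)*(h - 1)*(h + 1)*(h - 6*sqrt(2))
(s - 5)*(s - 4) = s^2 - 9*s + 20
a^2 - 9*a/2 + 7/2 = (a - 7/2)*(a - 1)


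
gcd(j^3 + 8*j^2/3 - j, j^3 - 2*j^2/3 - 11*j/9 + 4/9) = j - 1/3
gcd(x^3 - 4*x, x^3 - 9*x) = x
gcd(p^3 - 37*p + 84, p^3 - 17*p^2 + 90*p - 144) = p - 3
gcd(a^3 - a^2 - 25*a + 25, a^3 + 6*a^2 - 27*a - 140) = a - 5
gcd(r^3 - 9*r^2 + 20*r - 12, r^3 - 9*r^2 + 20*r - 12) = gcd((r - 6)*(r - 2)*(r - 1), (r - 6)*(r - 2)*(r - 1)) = r^3 - 9*r^2 + 20*r - 12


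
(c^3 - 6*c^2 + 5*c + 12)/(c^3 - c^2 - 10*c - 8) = (c - 3)/(c + 2)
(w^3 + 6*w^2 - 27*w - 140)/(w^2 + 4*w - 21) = (w^2 - w - 20)/(w - 3)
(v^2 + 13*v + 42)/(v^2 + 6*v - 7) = (v + 6)/(v - 1)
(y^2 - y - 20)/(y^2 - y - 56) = (-y^2 + y + 20)/(-y^2 + y + 56)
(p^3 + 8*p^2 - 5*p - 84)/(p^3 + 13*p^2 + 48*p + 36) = (p^3 + 8*p^2 - 5*p - 84)/(p^3 + 13*p^2 + 48*p + 36)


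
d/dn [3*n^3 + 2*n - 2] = 9*n^2 + 2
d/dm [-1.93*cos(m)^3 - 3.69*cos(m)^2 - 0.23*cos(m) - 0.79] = (5.79*cos(m)^2 + 7.38*cos(m) + 0.23)*sin(m)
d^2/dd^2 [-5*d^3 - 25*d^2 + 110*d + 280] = -30*d - 50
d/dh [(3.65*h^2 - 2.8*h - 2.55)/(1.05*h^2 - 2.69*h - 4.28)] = (-6.8785*h^2 - 25.889*h + 5.1245)/(1.1025*h^4 - 5.649*h^3 - 1.7519*h^2 + 23.0264*h + 18.3184)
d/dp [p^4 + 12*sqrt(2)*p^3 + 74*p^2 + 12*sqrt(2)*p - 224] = 4*p^3 + 36*sqrt(2)*p^2 + 148*p + 12*sqrt(2)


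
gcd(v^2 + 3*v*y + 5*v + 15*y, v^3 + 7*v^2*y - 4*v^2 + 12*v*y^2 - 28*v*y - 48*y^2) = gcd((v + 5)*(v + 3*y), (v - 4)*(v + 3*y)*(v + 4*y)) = v + 3*y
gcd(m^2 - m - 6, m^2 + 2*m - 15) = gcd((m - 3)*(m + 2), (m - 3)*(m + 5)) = m - 3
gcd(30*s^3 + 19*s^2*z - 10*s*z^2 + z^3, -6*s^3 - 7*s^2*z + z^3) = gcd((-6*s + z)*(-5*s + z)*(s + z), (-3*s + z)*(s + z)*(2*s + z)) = s + z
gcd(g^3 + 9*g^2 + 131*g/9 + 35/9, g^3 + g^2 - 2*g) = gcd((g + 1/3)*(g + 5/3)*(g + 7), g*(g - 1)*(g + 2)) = 1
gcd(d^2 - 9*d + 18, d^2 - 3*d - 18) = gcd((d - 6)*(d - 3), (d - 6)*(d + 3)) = d - 6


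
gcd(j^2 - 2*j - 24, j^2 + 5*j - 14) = 1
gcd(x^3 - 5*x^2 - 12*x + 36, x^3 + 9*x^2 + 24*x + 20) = 1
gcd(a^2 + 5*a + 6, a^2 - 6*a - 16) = a + 2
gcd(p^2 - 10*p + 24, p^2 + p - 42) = p - 6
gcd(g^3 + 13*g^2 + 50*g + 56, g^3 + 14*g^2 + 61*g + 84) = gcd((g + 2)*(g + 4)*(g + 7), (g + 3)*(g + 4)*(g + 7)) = g^2 + 11*g + 28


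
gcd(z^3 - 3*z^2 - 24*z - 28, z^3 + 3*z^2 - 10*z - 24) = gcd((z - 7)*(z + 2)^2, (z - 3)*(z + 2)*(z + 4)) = z + 2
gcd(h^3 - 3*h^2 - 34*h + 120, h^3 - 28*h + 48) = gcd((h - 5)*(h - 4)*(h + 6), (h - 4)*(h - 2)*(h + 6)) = h^2 + 2*h - 24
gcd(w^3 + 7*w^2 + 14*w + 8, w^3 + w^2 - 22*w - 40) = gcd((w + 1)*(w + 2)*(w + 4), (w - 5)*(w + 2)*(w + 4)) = w^2 + 6*w + 8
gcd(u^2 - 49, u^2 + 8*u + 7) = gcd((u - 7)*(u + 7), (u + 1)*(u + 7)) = u + 7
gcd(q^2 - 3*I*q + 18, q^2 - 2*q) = 1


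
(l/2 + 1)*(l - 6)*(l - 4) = l^3/2 - 4*l^2 + 2*l + 24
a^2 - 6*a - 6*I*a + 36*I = (a - 6)*(a - 6*I)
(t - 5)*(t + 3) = t^2 - 2*t - 15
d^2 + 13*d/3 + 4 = (d + 4/3)*(d + 3)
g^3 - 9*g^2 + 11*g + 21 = (g - 7)*(g - 3)*(g + 1)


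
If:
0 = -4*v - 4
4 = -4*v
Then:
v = -1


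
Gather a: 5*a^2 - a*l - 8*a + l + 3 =5*a^2 + a*(-l - 8) + l + 3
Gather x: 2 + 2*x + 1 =2*x + 3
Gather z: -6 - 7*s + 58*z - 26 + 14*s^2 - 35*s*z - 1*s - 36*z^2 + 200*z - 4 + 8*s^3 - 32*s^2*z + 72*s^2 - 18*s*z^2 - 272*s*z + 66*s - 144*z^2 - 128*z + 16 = 8*s^3 + 86*s^2 + 58*s + z^2*(-18*s - 180) + z*(-32*s^2 - 307*s + 130) - 20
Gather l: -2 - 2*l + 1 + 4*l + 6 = 2*l + 5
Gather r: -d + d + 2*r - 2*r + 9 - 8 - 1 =0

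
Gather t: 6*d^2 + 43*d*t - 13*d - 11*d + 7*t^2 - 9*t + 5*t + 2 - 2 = 6*d^2 - 24*d + 7*t^2 + t*(43*d - 4)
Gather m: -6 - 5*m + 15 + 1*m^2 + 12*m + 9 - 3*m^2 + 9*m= -2*m^2 + 16*m + 18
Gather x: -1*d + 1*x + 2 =-d + x + 2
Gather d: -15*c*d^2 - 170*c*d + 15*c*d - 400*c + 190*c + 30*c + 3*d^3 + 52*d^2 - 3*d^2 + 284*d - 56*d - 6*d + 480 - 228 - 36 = -180*c + 3*d^3 + d^2*(49 - 15*c) + d*(222 - 155*c) + 216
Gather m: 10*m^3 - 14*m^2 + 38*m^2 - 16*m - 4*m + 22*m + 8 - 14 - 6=10*m^3 + 24*m^2 + 2*m - 12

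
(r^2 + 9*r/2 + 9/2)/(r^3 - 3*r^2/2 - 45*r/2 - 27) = 1/(r - 6)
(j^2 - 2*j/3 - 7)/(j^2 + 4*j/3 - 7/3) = (j - 3)/(j - 1)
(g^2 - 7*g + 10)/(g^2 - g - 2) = (g - 5)/(g + 1)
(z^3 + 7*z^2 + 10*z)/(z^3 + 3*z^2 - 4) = z*(z + 5)/(z^2 + z - 2)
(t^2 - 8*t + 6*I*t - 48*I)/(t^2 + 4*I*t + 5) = (t^2 + t*(-8 + 6*I) - 48*I)/(t^2 + 4*I*t + 5)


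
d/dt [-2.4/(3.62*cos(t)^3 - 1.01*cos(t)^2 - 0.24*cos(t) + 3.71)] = (-26.064*cos(t)^2 + 4.848*cos(t) + 0.576)*sin(t)/(3.62*cos(t)^3 - 1.01*cos(t)^2 - 0.24*cos(t) + 3.71)^2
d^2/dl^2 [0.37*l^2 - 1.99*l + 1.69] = 0.740000000000000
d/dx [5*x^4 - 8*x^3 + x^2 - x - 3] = 20*x^3 - 24*x^2 + 2*x - 1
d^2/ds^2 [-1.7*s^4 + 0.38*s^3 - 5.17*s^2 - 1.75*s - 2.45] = -20.4*s^2 + 2.28*s - 10.34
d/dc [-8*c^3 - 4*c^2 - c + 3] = -24*c^2 - 8*c - 1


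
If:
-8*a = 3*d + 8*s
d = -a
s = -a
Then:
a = 0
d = 0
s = 0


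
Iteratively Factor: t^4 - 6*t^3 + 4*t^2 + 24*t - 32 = (t + 2)*(t^3 - 8*t^2 + 20*t - 16) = (t - 4)*(t + 2)*(t^2 - 4*t + 4) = (t - 4)*(t - 2)*(t + 2)*(t - 2)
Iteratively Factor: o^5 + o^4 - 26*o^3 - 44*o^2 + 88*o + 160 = (o + 2)*(o^4 - o^3 - 24*o^2 + 4*o + 80) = (o - 5)*(o + 2)*(o^3 + 4*o^2 - 4*o - 16) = (o - 5)*(o + 2)*(o + 4)*(o^2 - 4) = (o - 5)*(o - 2)*(o + 2)*(o + 4)*(o + 2)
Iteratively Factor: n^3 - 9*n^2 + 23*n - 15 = (n - 1)*(n^2 - 8*n + 15) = (n - 3)*(n - 1)*(n - 5)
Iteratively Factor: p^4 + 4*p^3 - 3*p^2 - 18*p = (p)*(p^3 + 4*p^2 - 3*p - 18) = p*(p + 3)*(p^2 + p - 6) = p*(p + 3)^2*(p - 2)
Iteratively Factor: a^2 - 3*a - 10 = (a - 5)*(a + 2)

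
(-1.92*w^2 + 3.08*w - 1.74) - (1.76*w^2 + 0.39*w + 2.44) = -3.68*w^2 + 2.69*w - 4.18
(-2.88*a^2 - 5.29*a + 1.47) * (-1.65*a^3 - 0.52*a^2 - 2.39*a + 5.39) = 4.752*a^5 + 10.2261*a^4 + 7.2085*a^3 - 3.6445*a^2 - 32.0264*a + 7.9233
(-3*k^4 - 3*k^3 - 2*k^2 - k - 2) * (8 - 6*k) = 18*k^5 - 6*k^4 - 12*k^3 - 10*k^2 + 4*k - 16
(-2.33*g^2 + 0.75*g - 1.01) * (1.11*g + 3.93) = -2.5863*g^3 - 8.3244*g^2 + 1.8264*g - 3.9693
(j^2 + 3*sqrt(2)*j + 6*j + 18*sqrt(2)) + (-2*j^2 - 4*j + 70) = -j^2 + 2*j + 3*sqrt(2)*j + 18*sqrt(2) + 70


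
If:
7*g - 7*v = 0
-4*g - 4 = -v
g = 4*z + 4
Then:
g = -4/3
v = -4/3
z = -4/3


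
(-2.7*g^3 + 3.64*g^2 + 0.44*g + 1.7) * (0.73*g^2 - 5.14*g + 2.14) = -1.971*g^5 + 16.5352*g^4 - 24.1664*g^3 + 6.769*g^2 - 7.7964*g + 3.638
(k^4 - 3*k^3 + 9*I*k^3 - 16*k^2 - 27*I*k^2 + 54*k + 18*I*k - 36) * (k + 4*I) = k^5 - 3*k^4 + 13*I*k^4 - 52*k^3 - 39*I*k^3 + 162*k^2 - 46*I*k^2 - 108*k + 216*I*k - 144*I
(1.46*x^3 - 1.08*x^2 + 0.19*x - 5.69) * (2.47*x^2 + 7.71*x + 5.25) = 3.6062*x^5 + 8.589*x^4 - 0.192500000000001*x^3 - 18.2594*x^2 - 42.8724*x - 29.8725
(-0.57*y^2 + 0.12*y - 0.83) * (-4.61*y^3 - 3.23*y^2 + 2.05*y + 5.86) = 2.6277*y^5 + 1.2879*y^4 + 2.2702*y^3 - 0.4133*y^2 - 0.9983*y - 4.8638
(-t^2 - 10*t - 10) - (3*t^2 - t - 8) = -4*t^2 - 9*t - 2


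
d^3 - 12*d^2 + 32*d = d*(d - 8)*(d - 4)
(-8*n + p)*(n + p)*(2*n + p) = -16*n^3 - 22*n^2*p - 5*n*p^2 + p^3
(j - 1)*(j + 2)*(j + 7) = j^3 + 8*j^2 + 5*j - 14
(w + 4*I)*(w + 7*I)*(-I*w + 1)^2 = -w^4 - 13*I*w^3 + 51*w^2 + 67*I*w - 28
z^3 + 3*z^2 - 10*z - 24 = (z - 3)*(z + 2)*(z + 4)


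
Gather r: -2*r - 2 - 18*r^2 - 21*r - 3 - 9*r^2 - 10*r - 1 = -27*r^2 - 33*r - 6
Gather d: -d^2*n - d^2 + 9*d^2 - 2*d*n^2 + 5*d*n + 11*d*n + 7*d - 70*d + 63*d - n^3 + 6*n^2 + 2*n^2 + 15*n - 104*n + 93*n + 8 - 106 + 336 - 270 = d^2*(8 - n) + d*(-2*n^2 + 16*n) - n^3 + 8*n^2 + 4*n - 32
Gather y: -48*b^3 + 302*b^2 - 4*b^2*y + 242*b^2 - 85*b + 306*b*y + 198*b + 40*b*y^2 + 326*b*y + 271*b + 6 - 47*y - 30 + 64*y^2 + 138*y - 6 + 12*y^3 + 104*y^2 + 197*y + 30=-48*b^3 + 544*b^2 + 384*b + 12*y^3 + y^2*(40*b + 168) + y*(-4*b^2 + 632*b + 288)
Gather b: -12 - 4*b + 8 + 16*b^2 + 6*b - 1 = 16*b^2 + 2*b - 5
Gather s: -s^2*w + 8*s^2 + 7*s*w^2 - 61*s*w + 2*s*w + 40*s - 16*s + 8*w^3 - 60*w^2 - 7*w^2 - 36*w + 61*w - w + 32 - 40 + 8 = s^2*(8 - w) + s*(7*w^2 - 59*w + 24) + 8*w^3 - 67*w^2 + 24*w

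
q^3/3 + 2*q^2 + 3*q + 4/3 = (q/3 + 1/3)*(q + 1)*(q + 4)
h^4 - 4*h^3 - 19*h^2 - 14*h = h*(h - 7)*(h + 1)*(h + 2)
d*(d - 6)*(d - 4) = d^3 - 10*d^2 + 24*d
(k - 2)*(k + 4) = k^2 + 2*k - 8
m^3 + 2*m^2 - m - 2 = (m - 1)*(m + 1)*(m + 2)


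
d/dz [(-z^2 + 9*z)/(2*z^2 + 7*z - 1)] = (-25*z^2 + 2*z - 9)/(4*z^4 + 28*z^3 + 45*z^2 - 14*z + 1)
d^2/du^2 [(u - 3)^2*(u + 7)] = 6*u + 2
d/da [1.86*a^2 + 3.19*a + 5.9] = 3.72*a + 3.19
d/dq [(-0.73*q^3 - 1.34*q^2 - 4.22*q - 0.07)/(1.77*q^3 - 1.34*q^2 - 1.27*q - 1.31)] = (3.35*q^4 + 16.793*q^3 - 0.712399999999999*q^2 + 3.3232*q + 5.4393)/(3.1329*q^6 - 4.7436*q^5 - 2.7002*q^4 - 1.2338*q^3 + 5.1237*q^2 + 3.3274*q + 1.7161)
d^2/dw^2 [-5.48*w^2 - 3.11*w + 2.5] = -10.9600000000000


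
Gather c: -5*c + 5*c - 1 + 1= 0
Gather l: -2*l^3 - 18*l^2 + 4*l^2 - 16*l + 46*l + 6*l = -2*l^3 - 14*l^2 + 36*l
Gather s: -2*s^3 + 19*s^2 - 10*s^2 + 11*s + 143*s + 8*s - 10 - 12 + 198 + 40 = -2*s^3 + 9*s^2 + 162*s + 216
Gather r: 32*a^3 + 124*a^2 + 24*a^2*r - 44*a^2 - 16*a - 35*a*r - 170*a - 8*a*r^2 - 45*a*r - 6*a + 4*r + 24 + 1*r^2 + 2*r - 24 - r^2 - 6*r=32*a^3 + 80*a^2 - 8*a*r^2 - 192*a + r*(24*a^2 - 80*a)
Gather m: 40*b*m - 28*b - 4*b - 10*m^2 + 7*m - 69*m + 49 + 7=-32*b - 10*m^2 + m*(40*b - 62) + 56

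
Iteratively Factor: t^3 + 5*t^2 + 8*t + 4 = (t + 1)*(t^2 + 4*t + 4) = (t + 1)*(t + 2)*(t + 2)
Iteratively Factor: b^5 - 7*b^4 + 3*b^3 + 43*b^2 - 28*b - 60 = (b - 3)*(b^4 - 4*b^3 - 9*b^2 + 16*b + 20) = (b - 3)*(b - 2)*(b^3 - 2*b^2 - 13*b - 10) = (b - 3)*(b - 2)*(b + 1)*(b^2 - 3*b - 10) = (b - 5)*(b - 3)*(b - 2)*(b + 1)*(b + 2)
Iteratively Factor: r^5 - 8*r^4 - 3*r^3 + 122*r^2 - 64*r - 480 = (r - 5)*(r^4 - 3*r^3 - 18*r^2 + 32*r + 96) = (r - 5)*(r - 4)*(r^3 + r^2 - 14*r - 24) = (r - 5)*(r - 4)*(r + 2)*(r^2 - r - 12) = (r - 5)*(r - 4)^2*(r + 2)*(r + 3)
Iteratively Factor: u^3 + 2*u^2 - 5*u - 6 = (u + 1)*(u^2 + u - 6) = (u - 2)*(u + 1)*(u + 3)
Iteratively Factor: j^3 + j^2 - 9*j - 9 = (j + 3)*(j^2 - 2*j - 3) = (j + 1)*(j + 3)*(j - 3)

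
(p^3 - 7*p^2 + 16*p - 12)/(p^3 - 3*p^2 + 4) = (p - 3)/(p + 1)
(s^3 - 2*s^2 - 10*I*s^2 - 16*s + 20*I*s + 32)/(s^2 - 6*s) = (s^3 + s^2*(-2 - 10*I) + 4*s*(-4 + 5*I) + 32)/(s*(s - 6))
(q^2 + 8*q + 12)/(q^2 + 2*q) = (q + 6)/q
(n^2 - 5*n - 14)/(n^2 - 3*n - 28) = (n + 2)/(n + 4)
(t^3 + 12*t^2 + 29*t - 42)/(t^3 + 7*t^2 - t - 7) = (t + 6)/(t + 1)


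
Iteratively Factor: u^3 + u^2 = (u)*(u^2 + u) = u*(u + 1)*(u)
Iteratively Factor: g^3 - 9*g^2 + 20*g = (g)*(g^2 - 9*g + 20) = g*(g - 4)*(g - 5)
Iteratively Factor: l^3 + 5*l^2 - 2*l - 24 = (l + 3)*(l^2 + 2*l - 8) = (l + 3)*(l + 4)*(l - 2)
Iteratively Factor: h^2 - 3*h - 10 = (h + 2)*(h - 5)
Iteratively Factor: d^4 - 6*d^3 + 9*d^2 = (d)*(d^3 - 6*d^2 + 9*d) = d*(d - 3)*(d^2 - 3*d) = d^2*(d - 3)*(d - 3)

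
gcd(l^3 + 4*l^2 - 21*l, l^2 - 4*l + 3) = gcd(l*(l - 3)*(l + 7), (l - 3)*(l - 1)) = l - 3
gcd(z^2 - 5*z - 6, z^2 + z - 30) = 1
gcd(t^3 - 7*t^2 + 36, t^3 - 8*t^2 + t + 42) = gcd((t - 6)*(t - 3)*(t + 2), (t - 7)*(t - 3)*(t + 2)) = t^2 - t - 6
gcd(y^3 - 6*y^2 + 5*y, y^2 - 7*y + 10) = y - 5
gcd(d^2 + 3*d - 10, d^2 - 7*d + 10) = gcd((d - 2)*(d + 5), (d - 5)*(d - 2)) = d - 2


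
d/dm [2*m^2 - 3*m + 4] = 4*m - 3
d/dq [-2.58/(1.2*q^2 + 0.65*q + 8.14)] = (6.192*q + 1.677)/(1.2*q^2 + 0.65*q + 8.14)^2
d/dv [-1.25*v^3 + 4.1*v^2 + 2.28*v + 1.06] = -3.75*v^2 + 8.2*v + 2.28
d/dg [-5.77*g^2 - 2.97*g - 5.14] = -11.54*g - 2.97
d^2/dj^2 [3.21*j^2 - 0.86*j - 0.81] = 6.42000000000000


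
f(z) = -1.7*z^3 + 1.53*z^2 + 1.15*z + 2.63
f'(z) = -5.1*z^2 + 3.06*z + 1.15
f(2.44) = -10.15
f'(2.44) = -21.75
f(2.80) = -19.47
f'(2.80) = -30.27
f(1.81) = -0.36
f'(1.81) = -10.02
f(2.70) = -16.57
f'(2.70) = -27.77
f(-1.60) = 11.67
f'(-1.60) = -16.80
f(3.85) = -67.28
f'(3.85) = -62.66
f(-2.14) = 23.84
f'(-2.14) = -28.75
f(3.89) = -69.81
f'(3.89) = -64.12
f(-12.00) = 3146.75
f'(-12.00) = -769.97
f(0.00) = 2.63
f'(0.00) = 1.15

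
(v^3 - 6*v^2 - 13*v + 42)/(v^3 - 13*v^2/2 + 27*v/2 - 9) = 2*(v^2 - 4*v - 21)/(2*v^2 - 9*v + 9)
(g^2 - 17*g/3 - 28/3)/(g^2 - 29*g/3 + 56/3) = (3*g + 4)/(3*g - 8)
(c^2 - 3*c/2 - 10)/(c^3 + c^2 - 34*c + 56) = (c + 5/2)/(c^2 + 5*c - 14)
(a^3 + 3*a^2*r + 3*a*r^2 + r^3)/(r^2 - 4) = (a^3 + 3*a^2*r + 3*a*r^2 + r^3)/(r^2 - 4)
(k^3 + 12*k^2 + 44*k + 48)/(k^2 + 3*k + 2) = (k^2 + 10*k + 24)/(k + 1)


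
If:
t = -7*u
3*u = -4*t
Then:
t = 0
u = 0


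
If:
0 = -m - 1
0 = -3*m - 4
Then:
No Solution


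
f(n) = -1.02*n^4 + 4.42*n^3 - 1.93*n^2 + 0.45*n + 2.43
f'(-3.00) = 241.53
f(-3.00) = -218.25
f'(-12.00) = 9006.45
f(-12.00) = -29069.37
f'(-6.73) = 1870.68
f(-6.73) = -3527.80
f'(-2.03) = 97.06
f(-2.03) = -60.73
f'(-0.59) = 8.18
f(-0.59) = 0.46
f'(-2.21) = 117.78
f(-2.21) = -80.03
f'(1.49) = 10.64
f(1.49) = 8.41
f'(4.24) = -88.53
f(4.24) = -23.10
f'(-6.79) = 1915.23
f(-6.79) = -3641.37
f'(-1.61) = 58.06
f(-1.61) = -28.60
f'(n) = -4.08*n^3 + 13.26*n^2 - 3.86*n + 0.45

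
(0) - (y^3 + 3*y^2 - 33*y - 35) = -y^3 - 3*y^2 + 33*y + 35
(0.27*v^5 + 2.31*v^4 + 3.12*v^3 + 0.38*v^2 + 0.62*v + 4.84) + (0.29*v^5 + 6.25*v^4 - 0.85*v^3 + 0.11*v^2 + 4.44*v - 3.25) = 0.56*v^5 + 8.56*v^4 + 2.27*v^3 + 0.49*v^2 + 5.06*v + 1.59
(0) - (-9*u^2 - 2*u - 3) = 9*u^2 + 2*u + 3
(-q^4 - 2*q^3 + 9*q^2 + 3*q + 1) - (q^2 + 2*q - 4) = -q^4 - 2*q^3 + 8*q^2 + q + 5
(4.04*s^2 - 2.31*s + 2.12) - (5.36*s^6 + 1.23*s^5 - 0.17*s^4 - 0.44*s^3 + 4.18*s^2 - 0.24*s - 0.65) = -5.36*s^6 - 1.23*s^5 + 0.17*s^4 + 0.44*s^3 - 0.14*s^2 - 2.07*s + 2.77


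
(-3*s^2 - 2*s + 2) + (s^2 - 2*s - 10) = -2*s^2 - 4*s - 8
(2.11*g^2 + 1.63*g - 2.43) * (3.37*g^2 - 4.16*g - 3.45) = 7.1107*g^4 - 3.2845*g^3 - 22.2494*g^2 + 4.4853*g + 8.3835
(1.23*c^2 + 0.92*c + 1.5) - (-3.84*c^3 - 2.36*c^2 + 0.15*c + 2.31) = 3.84*c^3 + 3.59*c^2 + 0.77*c - 0.81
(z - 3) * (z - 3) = z^2 - 6*z + 9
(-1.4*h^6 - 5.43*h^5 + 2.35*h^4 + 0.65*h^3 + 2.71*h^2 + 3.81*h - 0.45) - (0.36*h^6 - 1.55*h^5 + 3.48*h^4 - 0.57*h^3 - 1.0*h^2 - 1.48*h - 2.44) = -1.76*h^6 - 3.88*h^5 - 1.13*h^4 + 1.22*h^3 + 3.71*h^2 + 5.29*h + 1.99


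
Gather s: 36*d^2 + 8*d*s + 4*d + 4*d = 36*d^2 + 8*d*s + 8*d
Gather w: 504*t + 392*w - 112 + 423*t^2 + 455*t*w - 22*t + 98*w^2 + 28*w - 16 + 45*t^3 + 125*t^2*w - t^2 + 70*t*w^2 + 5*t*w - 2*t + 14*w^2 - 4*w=45*t^3 + 422*t^2 + 480*t + w^2*(70*t + 112) + w*(125*t^2 + 460*t + 416) - 128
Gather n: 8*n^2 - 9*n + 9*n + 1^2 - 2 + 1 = 8*n^2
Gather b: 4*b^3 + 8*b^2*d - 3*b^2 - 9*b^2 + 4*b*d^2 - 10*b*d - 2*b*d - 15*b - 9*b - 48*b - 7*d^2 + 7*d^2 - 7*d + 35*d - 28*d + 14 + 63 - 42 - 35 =4*b^3 + b^2*(8*d - 12) + b*(4*d^2 - 12*d - 72)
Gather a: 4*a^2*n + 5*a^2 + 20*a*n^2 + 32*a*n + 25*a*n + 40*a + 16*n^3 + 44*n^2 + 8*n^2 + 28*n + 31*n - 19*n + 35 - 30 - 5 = a^2*(4*n + 5) + a*(20*n^2 + 57*n + 40) + 16*n^3 + 52*n^2 + 40*n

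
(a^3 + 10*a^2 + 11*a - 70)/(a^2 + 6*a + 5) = (a^2 + 5*a - 14)/(a + 1)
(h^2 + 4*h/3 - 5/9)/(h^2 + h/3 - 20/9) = (3*h - 1)/(3*h - 4)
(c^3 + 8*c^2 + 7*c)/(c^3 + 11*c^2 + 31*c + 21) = c/(c + 3)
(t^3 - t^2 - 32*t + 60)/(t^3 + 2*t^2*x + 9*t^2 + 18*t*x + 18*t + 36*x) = (t^2 - 7*t + 10)/(t^2 + 2*t*x + 3*t + 6*x)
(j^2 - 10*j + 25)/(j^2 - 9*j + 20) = (j - 5)/(j - 4)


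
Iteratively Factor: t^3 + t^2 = (t + 1)*(t^2) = t*(t + 1)*(t)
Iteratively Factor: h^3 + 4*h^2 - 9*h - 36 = (h + 4)*(h^2 - 9) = (h + 3)*(h + 4)*(h - 3)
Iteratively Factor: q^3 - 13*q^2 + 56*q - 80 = (q - 4)*(q^2 - 9*q + 20) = (q - 4)^2*(q - 5)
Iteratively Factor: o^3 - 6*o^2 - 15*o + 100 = (o - 5)*(o^2 - o - 20) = (o - 5)^2*(o + 4)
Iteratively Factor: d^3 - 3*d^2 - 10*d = (d + 2)*(d^2 - 5*d) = d*(d + 2)*(d - 5)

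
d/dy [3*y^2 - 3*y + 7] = 6*y - 3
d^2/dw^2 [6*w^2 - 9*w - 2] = 12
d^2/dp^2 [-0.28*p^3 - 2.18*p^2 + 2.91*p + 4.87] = -1.68*p - 4.36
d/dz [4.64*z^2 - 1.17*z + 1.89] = 9.28*z - 1.17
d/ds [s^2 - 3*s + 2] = 2*s - 3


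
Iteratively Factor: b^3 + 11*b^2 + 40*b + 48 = (b + 4)*(b^2 + 7*b + 12) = (b + 3)*(b + 4)*(b + 4)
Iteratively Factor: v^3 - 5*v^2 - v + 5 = (v - 5)*(v^2 - 1) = (v - 5)*(v - 1)*(v + 1)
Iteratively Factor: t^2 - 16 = (t + 4)*(t - 4)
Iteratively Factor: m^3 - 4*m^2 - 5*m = (m - 5)*(m^2 + m) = m*(m - 5)*(m + 1)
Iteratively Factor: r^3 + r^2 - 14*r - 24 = (r - 4)*(r^2 + 5*r + 6) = (r - 4)*(r + 2)*(r + 3)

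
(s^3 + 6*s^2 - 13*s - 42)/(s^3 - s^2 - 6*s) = (s + 7)/s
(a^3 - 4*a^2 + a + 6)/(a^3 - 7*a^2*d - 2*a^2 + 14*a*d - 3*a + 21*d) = (a - 2)/(a - 7*d)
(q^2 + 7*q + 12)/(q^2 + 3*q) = (q + 4)/q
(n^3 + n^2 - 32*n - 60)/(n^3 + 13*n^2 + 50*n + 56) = (n^2 - n - 30)/(n^2 + 11*n + 28)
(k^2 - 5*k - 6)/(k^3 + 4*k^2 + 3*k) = (k - 6)/(k*(k + 3))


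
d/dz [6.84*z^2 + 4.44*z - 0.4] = 13.68*z + 4.44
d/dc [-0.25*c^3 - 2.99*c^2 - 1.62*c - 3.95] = -0.75*c^2 - 5.98*c - 1.62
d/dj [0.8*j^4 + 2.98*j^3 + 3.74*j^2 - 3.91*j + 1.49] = 3.2*j^3 + 8.94*j^2 + 7.48*j - 3.91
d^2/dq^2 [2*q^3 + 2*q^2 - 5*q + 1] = 12*q + 4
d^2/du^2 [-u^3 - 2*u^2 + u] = -6*u - 4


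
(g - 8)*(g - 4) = g^2 - 12*g + 32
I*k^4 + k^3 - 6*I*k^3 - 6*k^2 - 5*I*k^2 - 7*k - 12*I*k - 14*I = (k - 7)*(k - 2*I)*(k + I)*(I*k + I)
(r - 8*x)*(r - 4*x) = r^2 - 12*r*x + 32*x^2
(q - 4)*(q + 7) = q^2 + 3*q - 28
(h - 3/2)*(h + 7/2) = h^2 + 2*h - 21/4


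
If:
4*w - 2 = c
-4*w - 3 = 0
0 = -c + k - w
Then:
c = -5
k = -23/4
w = -3/4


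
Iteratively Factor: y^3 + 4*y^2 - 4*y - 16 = (y + 4)*(y^2 - 4) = (y - 2)*(y + 4)*(y + 2)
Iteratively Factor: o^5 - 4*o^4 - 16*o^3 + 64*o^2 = (o)*(o^4 - 4*o^3 - 16*o^2 + 64*o) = o*(o - 4)*(o^3 - 16*o) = o*(o - 4)^2*(o^2 + 4*o) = o^2*(o - 4)^2*(o + 4)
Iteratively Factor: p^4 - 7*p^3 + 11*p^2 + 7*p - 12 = (p - 3)*(p^3 - 4*p^2 - p + 4) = (p - 4)*(p - 3)*(p^2 - 1) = (p - 4)*(p - 3)*(p + 1)*(p - 1)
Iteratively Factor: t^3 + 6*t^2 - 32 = (t - 2)*(t^2 + 8*t + 16) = (t - 2)*(t + 4)*(t + 4)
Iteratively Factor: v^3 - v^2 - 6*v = (v + 2)*(v^2 - 3*v) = v*(v + 2)*(v - 3)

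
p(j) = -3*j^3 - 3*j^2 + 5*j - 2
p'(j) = -9*j^2 - 6*j + 5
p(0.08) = -1.62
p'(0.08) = 4.46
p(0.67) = -0.90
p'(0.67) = -3.06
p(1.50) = -11.38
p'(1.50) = -24.25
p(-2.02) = 0.39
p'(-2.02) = -19.60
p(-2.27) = 6.28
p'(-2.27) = -27.76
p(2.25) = -40.11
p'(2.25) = -54.06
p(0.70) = -1.00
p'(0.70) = -3.61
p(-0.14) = -2.75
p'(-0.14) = 5.66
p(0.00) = -2.00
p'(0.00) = 5.00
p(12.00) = -5558.00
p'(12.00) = -1363.00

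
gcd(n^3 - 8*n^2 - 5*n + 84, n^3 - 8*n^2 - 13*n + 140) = n - 7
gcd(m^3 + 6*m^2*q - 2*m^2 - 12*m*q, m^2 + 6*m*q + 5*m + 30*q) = m + 6*q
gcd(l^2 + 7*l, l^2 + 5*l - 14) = l + 7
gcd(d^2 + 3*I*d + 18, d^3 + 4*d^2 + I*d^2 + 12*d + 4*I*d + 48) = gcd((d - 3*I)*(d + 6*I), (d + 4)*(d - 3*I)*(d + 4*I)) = d - 3*I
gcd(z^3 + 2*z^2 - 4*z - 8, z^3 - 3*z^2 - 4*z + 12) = z^2 - 4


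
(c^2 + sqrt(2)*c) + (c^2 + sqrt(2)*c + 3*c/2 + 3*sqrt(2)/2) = 2*c^2 + 3*c/2 + 2*sqrt(2)*c + 3*sqrt(2)/2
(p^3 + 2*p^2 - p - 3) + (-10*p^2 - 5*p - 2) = p^3 - 8*p^2 - 6*p - 5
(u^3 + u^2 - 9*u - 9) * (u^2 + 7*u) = u^5 + 8*u^4 - 2*u^3 - 72*u^2 - 63*u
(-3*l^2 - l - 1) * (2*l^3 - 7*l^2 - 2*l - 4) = -6*l^5 + 19*l^4 + 11*l^3 + 21*l^2 + 6*l + 4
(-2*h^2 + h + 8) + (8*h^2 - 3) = 6*h^2 + h + 5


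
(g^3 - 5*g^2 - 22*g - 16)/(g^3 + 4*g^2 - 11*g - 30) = (g^2 - 7*g - 8)/(g^2 + 2*g - 15)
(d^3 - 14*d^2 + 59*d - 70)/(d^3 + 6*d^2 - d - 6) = (d^3 - 14*d^2 + 59*d - 70)/(d^3 + 6*d^2 - d - 6)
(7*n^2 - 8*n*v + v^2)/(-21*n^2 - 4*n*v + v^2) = (-n + v)/(3*n + v)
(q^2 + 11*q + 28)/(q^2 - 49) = (q + 4)/(q - 7)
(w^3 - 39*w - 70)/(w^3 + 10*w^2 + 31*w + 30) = (w - 7)/(w + 3)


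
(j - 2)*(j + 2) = j^2 - 4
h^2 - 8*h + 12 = (h - 6)*(h - 2)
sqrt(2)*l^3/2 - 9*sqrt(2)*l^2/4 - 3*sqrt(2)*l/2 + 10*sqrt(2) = (l - 4)*(l - 5/2)*(sqrt(2)*l/2 + sqrt(2))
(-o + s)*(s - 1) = -o*s + o + s^2 - s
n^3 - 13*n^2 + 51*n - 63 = (n - 7)*(n - 3)^2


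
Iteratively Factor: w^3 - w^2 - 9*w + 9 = (w - 3)*(w^2 + 2*w - 3) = (w - 3)*(w + 3)*(w - 1)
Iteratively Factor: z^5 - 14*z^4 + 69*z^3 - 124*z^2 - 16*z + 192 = (z - 4)*(z^4 - 10*z^3 + 29*z^2 - 8*z - 48) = (z - 4)^2*(z^3 - 6*z^2 + 5*z + 12) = (z - 4)^3*(z^2 - 2*z - 3) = (z - 4)^3*(z + 1)*(z - 3)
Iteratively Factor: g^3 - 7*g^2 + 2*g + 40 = (g - 4)*(g^2 - 3*g - 10) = (g - 4)*(g + 2)*(g - 5)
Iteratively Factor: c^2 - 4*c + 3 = (c - 1)*(c - 3)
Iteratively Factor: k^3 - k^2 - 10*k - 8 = (k + 1)*(k^2 - 2*k - 8) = (k - 4)*(k + 1)*(k + 2)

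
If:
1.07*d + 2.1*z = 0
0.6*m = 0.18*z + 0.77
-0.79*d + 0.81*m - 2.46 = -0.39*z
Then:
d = -1.28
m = 1.48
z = 0.65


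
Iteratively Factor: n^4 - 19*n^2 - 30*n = (n + 3)*(n^3 - 3*n^2 - 10*n) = (n + 2)*(n + 3)*(n^2 - 5*n) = n*(n + 2)*(n + 3)*(n - 5)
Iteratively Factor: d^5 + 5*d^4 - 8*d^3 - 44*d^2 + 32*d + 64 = (d + 4)*(d^4 + d^3 - 12*d^2 + 4*d + 16) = (d + 1)*(d + 4)*(d^3 - 12*d + 16) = (d - 2)*(d + 1)*(d + 4)*(d^2 + 2*d - 8) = (d - 2)*(d + 1)*(d + 4)^2*(d - 2)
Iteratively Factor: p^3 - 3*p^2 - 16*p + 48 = (p + 4)*(p^2 - 7*p + 12) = (p - 3)*(p + 4)*(p - 4)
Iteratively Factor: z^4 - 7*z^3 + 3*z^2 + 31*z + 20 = (z + 1)*(z^3 - 8*z^2 + 11*z + 20) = (z - 4)*(z + 1)*(z^2 - 4*z - 5) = (z - 5)*(z - 4)*(z + 1)*(z + 1)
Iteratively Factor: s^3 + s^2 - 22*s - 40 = (s + 4)*(s^2 - 3*s - 10) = (s + 2)*(s + 4)*(s - 5)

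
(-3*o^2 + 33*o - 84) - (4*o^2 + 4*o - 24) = -7*o^2 + 29*o - 60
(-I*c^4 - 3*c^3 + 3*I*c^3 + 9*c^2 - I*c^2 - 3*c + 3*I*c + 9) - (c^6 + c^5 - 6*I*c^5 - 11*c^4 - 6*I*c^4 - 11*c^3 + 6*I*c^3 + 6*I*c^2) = -c^6 - c^5 + 6*I*c^5 + 11*c^4 + 5*I*c^4 + 8*c^3 - 3*I*c^3 + 9*c^2 - 7*I*c^2 - 3*c + 3*I*c + 9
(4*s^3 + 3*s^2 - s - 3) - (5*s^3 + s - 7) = -s^3 + 3*s^2 - 2*s + 4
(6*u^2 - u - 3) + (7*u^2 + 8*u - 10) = 13*u^2 + 7*u - 13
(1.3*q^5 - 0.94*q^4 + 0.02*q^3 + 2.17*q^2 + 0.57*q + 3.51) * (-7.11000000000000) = -9.243*q^5 + 6.6834*q^4 - 0.1422*q^3 - 15.4287*q^2 - 4.0527*q - 24.9561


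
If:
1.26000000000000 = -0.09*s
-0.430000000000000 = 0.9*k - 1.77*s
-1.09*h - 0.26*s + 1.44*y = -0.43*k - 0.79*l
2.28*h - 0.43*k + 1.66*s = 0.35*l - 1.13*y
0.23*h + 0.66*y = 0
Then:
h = 12.63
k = -28.01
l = 36.09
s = -14.00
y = -4.40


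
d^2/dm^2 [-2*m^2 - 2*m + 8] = -4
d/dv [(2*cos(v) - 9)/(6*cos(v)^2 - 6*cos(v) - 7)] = 4*(3*cos(v)^2 - 27*cos(v) + 17)*sin(v)/(6*sin(v)^2 + 6*cos(v) + 1)^2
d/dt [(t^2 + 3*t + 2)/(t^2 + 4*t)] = (t^2 - 4*t - 8)/(t^2*(t^2 + 8*t + 16))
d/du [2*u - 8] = 2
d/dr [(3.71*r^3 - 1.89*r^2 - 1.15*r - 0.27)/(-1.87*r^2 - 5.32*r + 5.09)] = (-6.9377*r^4 - 39.4744*r^3 + 64.556*r^2 - 20.25*r - 7.2899)/(3.4969*r^4 + 19.8968*r^3 + 9.2658*r^2 - 54.1576*r + 25.9081)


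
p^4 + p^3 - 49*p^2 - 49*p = p*(p - 7)*(p + 1)*(p + 7)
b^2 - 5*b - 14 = (b - 7)*(b + 2)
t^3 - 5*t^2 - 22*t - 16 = (t - 8)*(t + 1)*(t + 2)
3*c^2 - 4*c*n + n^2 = (-3*c + n)*(-c + n)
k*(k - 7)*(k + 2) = k^3 - 5*k^2 - 14*k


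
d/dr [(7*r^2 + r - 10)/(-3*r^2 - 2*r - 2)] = 11*(-r^2 - 8*r - 2)/(9*r^4 + 12*r^3 + 16*r^2 + 8*r + 4)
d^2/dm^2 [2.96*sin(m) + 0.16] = -2.96*sin(m)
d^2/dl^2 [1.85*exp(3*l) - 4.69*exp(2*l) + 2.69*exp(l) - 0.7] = (16.65*exp(2*l) - 18.76*exp(l) + 2.69)*exp(l)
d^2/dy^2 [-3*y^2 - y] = -6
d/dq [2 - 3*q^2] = -6*q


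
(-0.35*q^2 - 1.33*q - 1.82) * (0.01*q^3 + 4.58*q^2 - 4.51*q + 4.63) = -0.0035*q^5 - 1.6163*q^4 - 4.5311*q^3 - 3.9578*q^2 + 2.0503*q - 8.4266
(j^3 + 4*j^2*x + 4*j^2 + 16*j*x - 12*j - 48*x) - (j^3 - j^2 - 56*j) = 4*j^2*x + 5*j^2 + 16*j*x + 44*j - 48*x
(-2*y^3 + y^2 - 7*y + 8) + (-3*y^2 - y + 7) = -2*y^3 - 2*y^2 - 8*y + 15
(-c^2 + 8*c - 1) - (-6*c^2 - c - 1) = 5*c^2 + 9*c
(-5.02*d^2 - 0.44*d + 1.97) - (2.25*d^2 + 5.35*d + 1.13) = -7.27*d^2 - 5.79*d + 0.84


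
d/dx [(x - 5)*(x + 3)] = 2*x - 2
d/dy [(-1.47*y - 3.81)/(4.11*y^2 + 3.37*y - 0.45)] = (6.0417*y^2 + 31.3182*y + 13.5012)/(16.8921*y^4 + 27.7014*y^3 + 7.6579*y^2 - 3.033*y + 0.2025)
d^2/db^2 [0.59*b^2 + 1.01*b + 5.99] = 1.18000000000000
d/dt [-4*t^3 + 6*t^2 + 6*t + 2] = -12*t^2 + 12*t + 6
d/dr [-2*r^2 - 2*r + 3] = -4*r - 2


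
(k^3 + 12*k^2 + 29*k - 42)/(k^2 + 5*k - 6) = k + 7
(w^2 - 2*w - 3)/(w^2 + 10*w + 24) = (w^2 - 2*w - 3)/(w^2 + 10*w + 24)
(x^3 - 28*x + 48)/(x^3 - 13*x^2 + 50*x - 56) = (x + 6)/(x - 7)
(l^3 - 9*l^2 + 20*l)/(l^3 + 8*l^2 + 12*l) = (l^2 - 9*l + 20)/(l^2 + 8*l + 12)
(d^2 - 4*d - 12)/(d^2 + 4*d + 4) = (d - 6)/(d + 2)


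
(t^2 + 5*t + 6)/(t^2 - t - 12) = (t + 2)/(t - 4)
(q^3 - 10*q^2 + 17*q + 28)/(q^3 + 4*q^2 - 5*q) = (q^3 - 10*q^2 + 17*q + 28)/(q*(q^2 + 4*q - 5))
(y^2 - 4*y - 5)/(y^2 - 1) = (y - 5)/(y - 1)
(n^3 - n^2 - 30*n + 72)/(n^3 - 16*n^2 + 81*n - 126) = (n^2 + 2*n - 24)/(n^2 - 13*n + 42)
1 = 1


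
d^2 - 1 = (d - 1)*(d + 1)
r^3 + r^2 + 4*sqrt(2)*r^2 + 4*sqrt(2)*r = r*(r + 1)*(r + 4*sqrt(2))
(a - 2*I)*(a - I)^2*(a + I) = a^4 - 3*I*a^3 - a^2 - 3*I*a - 2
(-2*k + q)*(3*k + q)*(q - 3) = -6*k^2*q + 18*k^2 + k*q^2 - 3*k*q + q^3 - 3*q^2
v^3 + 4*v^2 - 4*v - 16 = (v - 2)*(v + 2)*(v + 4)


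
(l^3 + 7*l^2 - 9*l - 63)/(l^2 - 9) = l + 7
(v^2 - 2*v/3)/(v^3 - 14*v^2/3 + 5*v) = (3*v - 2)/(3*v^2 - 14*v + 15)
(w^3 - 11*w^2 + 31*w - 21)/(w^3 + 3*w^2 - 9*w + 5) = (w^2 - 10*w + 21)/(w^2 + 4*w - 5)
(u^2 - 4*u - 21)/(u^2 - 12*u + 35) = (u + 3)/(u - 5)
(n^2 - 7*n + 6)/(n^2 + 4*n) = (n^2 - 7*n + 6)/(n*(n + 4))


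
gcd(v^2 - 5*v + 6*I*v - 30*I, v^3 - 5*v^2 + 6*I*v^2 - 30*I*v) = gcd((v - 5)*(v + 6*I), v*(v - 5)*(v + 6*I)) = v^2 + v*(-5 + 6*I) - 30*I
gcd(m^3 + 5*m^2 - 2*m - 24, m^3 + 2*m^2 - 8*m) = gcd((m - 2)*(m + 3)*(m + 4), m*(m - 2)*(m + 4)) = m^2 + 2*m - 8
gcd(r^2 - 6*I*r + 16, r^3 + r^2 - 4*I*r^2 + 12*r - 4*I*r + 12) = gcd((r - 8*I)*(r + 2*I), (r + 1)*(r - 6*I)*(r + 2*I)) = r + 2*I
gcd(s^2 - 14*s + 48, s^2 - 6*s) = s - 6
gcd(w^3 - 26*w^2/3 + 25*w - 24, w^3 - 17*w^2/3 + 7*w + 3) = w^2 - 6*w + 9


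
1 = 1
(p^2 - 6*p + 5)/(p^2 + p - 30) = (p - 1)/(p + 6)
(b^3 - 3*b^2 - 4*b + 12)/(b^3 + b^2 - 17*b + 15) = (b^2 - 4)/(b^2 + 4*b - 5)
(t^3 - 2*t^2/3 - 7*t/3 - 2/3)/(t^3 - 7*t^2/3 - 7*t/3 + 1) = (3*t^2 - 5*t - 2)/(3*t^2 - 10*t + 3)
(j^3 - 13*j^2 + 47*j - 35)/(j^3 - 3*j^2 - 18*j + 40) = (j^2 - 8*j + 7)/(j^2 + 2*j - 8)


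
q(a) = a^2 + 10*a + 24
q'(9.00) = 28.00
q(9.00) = 195.00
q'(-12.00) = -14.00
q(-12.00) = 48.00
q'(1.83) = 13.66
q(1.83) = 45.65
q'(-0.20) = 9.60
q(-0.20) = 22.04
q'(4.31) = 18.62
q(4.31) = 85.68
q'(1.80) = 13.60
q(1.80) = 45.24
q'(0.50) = 11.00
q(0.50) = 29.25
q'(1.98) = 13.96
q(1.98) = 47.72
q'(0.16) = 10.32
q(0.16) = 25.63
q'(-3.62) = 2.76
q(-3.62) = 0.90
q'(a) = 2*a + 10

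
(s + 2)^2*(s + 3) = s^3 + 7*s^2 + 16*s + 12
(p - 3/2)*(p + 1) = p^2 - p/2 - 3/2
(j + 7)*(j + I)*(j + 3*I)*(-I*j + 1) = -I*j^4 + 5*j^3 - 7*I*j^3 + 35*j^2 + 7*I*j^2 - 3*j + 49*I*j - 21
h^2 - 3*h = h*(h - 3)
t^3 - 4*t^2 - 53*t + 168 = (t - 8)*(t - 3)*(t + 7)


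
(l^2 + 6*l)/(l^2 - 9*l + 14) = l*(l + 6)/(l^2 - 9*l + 14)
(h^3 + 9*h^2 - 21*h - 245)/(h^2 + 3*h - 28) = (h^2 + 2*h - 35)/(h - 4)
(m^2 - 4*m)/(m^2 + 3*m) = (m - 4)/(m + 3)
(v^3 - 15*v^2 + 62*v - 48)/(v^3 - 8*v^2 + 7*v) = (v^2 - 14*v + 48)/(v*(v - 7))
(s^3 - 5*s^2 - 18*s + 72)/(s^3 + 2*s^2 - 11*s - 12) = (s - 6)/(s + 1)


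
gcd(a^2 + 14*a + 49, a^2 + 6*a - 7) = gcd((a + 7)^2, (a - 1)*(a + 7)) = a + 7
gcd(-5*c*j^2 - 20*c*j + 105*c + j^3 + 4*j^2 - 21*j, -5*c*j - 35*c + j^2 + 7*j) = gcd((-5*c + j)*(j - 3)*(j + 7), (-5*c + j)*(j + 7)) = 5*c*j + 35*c - j^2 - 7*j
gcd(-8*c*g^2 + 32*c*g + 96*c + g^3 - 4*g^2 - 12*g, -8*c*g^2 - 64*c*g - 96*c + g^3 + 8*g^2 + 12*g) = 8*c*g + 16*c - g^2 - 2*g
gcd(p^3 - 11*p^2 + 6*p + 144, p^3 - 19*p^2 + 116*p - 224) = p - 8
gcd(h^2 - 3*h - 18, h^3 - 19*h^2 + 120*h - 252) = h - 6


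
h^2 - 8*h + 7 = (h - 7)*(h - 1)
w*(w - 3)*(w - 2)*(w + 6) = w^4 + w^3 - 24*w^2 + 36*w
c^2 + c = c*(c + 1)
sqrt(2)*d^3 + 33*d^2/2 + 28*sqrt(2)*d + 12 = (d + 2*sqrt(2))*(d + 6*sqrt(2))*(sqrt(2)*d + 1/2)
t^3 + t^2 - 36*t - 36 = (t - 6)*(t + 1)*(t + 6)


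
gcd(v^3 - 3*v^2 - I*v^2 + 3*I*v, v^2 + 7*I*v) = v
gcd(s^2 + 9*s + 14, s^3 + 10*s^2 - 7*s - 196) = s + 7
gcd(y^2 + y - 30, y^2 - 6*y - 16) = 1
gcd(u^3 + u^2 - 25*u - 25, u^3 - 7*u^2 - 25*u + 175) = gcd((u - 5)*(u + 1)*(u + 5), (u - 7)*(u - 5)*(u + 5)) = u^2 - 25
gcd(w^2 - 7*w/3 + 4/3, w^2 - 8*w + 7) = w - 1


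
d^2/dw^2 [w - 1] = 0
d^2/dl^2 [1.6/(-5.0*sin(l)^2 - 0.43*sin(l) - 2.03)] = (160.0*sin(l)^4 + 10.32*sin(l)^3 - 304.66416*sin(l)^2 - 22.03664*sin(l) + 31.88832)/(5.0*sin(l)^2 + 0.43*sin(l) + 2.03)^3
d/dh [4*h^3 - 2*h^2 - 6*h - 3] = 12*h^2 - 4*h - 6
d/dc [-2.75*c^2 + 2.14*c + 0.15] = 2.14 - 5.5*c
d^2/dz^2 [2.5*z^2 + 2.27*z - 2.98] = 5.00000000000000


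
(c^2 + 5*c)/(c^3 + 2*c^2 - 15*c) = 1/(c - 3)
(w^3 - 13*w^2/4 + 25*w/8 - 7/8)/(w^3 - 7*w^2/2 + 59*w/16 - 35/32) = 4*(w - 1)/(4*w - 5)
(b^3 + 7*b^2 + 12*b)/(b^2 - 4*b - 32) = b*(b + 3)/(b - 8)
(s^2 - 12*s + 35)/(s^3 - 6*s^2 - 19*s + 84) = (s - 5)/(s^2 + s - 12)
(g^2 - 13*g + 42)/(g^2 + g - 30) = (g^2 - 13*g + 42)/(g^2 + g - 30)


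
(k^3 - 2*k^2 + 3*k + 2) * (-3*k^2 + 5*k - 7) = -3*k^5 + 11*k^4 - 26*k^3 + 23*k^2 - 11*k - 14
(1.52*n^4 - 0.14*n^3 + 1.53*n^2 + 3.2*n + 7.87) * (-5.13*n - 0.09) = -7.7976*n^5 + 0.5814*n^4 - 7.8363*n^3 - 16.5537*n^2 - 40.6611*n - 0.7083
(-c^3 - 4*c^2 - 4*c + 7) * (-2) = 2*c^3 + 8*c^2 + 8*c - 14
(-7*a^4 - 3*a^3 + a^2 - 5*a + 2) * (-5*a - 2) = 35*a^5 + 29*a^4 + a^3 + 23*a^2 - 4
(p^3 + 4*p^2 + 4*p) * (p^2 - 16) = p^5 + 4*p^4 - 12*p^3 - 64*p^2 - 64*p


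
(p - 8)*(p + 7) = p^2 - p - 56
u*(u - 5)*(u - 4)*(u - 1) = u^4 - 10*u^3 + 29*u^2 - 20*u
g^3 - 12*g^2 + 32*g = g*(g - 8)*(g - 4)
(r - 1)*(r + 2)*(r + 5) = r^3 + 6*r^2 + 3*r - 10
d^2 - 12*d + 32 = (d - 8)*(d - 4)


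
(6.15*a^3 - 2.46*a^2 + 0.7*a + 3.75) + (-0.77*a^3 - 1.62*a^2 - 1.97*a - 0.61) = 5.38*a^3 - 4.08*a^2 - 1.27*a + 3.14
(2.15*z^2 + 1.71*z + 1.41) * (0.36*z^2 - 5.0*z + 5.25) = 0.774*z^4 - 10.1344*z^3 + 3.2451*z^2 + 1.9275*z + 7.4025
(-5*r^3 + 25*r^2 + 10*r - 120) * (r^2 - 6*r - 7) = -5*r^5 + 55*r^4 - 105*r^3 - 355*r^2 + 650*r + 840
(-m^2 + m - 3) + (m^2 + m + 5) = 2*m + 2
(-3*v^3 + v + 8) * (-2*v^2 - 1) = 6*v^5 + v^3 - 16*v^2 - v - 8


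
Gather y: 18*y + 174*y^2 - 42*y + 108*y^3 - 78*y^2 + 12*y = 108*y^3 + 96*y^2 - 12*y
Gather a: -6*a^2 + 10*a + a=-6*a^2 + 11*a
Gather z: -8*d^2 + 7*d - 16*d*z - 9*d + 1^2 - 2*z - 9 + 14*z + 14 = -8*d^2 - 2*d + z*(12 - 16*d) + 6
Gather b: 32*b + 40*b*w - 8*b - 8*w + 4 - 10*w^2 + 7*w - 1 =b*(40*w + 24) - 10*w^2 - w + 3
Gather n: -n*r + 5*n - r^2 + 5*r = n*(5 - r) - r^2 + 5*r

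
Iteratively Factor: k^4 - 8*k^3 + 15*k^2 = (k - 3)*(k^3 - 5*k^2) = k*(k - 3)*(k^2 - 5*k) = k^2*(k - 3)*(k - 5)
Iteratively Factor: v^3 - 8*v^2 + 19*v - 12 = (v - 4)*(v^2 - 4*v + 3) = (v - 4)*(v - 1)*(v - 3)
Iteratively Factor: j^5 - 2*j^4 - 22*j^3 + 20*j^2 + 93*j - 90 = (j + 3)*(j^4 - 5*j^3 - 7*j^2 + 41*j - 30) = (j - 2)*(j + 3)*(j^3 - 3*j^2 - 13*j + 15) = (j - 2)*(j - 1)*(j + 3)*(j^2 - 2*j - 15) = (j - 2)*(j - 1)*(j + 3)^2*(j - 5)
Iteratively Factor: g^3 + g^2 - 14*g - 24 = (g + 3)*(g^2 - 2*g - 8) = (g - 4)*(g + 3)*(g + 2)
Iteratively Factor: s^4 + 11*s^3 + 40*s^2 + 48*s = (s + 4)*(s^3 + 7*s^2 + 12*s) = (s + 4)^2*(s^2 + 3*s) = s*(s + 4)^2*(s + 3)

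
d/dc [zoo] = 0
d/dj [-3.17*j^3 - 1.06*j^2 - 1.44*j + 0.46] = -9.51*j^2 - 2.12*j - 1.44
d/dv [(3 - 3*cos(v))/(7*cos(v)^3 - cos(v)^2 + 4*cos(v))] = 6*(-7*cos(v)^3 + 11*cos(v)^2 - cos(v) + 2)*sin(v)/((7*sin(v)^2 + cos(v) - 11)^2*cos(v)^2)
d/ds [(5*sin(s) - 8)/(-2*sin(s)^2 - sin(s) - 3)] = (10*sin(s)^2 - 32*sin(s) - 23)*cos(s)/(sin(s) - cos(2*s) + 4)^2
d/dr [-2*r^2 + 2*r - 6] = 2 - 4*r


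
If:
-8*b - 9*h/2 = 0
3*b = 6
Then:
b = 2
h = -32/9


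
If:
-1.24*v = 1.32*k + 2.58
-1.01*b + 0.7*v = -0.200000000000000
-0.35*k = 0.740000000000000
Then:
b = 0.32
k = -2.11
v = 0.17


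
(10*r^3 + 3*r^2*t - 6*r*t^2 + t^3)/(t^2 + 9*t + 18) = (10*r^3 + 3*r^2*t - 6*r*t^2 + t^3)/(t^2 + 9*t + 18)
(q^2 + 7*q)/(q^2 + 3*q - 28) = q/(q - 4)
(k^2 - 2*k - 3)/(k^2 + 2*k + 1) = (k - 3)/(k + 1)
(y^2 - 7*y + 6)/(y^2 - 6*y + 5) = (y - 6)/(y - 5)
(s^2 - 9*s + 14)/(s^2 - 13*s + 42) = (s - 2)/(s - 6)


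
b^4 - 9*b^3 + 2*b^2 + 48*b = b*(b - 8)*(b - 3)*(b + 2)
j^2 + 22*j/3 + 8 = (j + 4/3)*(j + 6)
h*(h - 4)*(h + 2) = h^3 - 2*h^2 - 8*h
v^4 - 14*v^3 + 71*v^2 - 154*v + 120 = (v - 5)*(v - 4)*(v - 3)*(v - 2)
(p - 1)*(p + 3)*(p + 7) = p^3 + 9*p^2 + 11*p - 21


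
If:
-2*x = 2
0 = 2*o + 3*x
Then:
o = 3/2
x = -1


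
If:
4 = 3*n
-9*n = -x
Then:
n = 4/3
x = 12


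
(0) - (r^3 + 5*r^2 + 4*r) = -r^3 - 5*r^2 - 4*r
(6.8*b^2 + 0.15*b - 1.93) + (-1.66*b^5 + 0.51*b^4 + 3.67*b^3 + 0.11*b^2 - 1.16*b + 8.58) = -1.66*b^5 + 0.51*b^4 + 3.67*b^3 + 6.91*b^2 - 1.01*b + 6.65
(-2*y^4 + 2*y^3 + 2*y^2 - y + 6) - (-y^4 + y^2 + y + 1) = -y^4 + 2*y^3 + y^2 - 2*y + 5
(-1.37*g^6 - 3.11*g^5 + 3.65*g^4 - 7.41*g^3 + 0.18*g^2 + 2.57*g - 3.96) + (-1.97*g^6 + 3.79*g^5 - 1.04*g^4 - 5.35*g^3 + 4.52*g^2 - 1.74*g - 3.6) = -3.34*g^6 + 0.68*g^5 + 2.61*g^4 - 12.76*g^3 + 4.7*g^2 + 0.83*g - 7.56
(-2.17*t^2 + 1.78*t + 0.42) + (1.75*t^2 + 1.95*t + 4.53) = -0.42*t^2 + 3.73*t + 4.95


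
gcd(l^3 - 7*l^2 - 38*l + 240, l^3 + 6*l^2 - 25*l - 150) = l^2 + l - 30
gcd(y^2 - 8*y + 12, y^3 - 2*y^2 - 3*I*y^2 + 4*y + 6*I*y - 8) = y - 2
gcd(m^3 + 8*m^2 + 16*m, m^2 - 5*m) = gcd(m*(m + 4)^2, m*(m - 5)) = m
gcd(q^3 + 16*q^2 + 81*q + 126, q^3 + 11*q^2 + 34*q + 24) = q + 6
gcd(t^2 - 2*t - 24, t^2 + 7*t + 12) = t + 4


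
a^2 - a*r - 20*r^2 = (a - 5*r)*(a + 4*r)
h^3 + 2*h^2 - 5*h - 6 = (h - 2)*(h + 1)*(h + 3)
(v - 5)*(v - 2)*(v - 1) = v^3 - 8*v^2 + 17*v - 10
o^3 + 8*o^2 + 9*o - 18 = (o - 1)*(o + 3)*(o + 6)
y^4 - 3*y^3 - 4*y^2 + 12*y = y*(y - 3)*(y - 2)*(y + 2)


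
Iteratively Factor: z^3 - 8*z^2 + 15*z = (z - 5)*(z^2 - 3*z) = (z - 5)*(z - 3)*(z)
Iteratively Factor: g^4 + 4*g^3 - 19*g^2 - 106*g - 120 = (g - 5)*(g^3 + 9*g^2 + 26*g + 24) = (g - 5)*(g + 4)*(g^2 + 5*g + 6) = (g - 5)*(g + 2)*(g + 4)*(g + 3)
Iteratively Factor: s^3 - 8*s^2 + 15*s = (s - 3)*(s^2 - 5*s) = (s - 5)*(s - 3)*(s)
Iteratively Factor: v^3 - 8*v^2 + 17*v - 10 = (v - 1)*(v^2 - 7*v + 10) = (v - 5)*(v - 1)*(v - 2)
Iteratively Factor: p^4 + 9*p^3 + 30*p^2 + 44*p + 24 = (p + 2)*(p^3 + 7*p^2 + 16*p + 12) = (p + 2)^2*(p^2 + 5*p + 6) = (p + 2)^2*(p + 3)*(p + 2)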